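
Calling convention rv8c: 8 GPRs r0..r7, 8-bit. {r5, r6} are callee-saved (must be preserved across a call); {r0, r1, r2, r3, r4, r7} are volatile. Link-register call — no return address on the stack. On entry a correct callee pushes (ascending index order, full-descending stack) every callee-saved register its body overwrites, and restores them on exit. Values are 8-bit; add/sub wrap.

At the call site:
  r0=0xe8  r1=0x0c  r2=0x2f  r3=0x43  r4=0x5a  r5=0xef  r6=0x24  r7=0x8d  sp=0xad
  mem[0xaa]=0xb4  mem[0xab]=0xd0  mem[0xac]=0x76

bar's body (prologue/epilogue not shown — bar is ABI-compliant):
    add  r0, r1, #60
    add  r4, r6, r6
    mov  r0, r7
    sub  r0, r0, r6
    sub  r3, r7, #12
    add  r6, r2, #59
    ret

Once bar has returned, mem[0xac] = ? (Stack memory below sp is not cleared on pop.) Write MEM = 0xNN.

prologue: push r6 → mem[0xac]=0x24, sp=0xac
body[0] add  r0, r1, #60 → r0=0x48
body[1] add  r4, r6, r6 → r4=0x48
body[2] mov  r0, r7 → r0=0x8d
body[3] sub  r0, r0, r6 → r0=0x69
body[4] sub  r3, r7, #12 → r3=0x81
body[5] add  r6, r2, #59 → r6=0x6a
epilogue: pop r6=0x24, sp=0xad
prologue pushed ['r6'] at ['0xac']

MEM = 0x24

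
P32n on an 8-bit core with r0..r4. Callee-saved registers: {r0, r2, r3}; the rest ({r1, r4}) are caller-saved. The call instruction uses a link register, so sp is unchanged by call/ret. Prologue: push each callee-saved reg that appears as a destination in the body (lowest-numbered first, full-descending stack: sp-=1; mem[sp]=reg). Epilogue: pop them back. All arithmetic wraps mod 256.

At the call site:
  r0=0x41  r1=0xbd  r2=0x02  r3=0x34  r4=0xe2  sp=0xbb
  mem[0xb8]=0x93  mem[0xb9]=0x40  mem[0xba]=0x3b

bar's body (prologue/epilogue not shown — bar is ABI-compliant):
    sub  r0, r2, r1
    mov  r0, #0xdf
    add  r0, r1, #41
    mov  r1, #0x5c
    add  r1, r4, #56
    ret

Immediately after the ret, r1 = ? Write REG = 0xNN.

REG = 0x1a

prologue: push r0 → mem[0xba]=0x41, sp=0xba
body[0] sub  r0, r2, r1 → r0=0x45
body[1] mov  r0, #0xdf → r0=0xdf
body[2] add  r0, r1, #41 → r0=0xe6
body[3] mov  r1, #0x5c → r1=0x5c
body[4] add  r1, r4, #56 → r1=0x1a
epilogue: pop r0=0x41, sp=0xbb
r1 is caller-saved → body value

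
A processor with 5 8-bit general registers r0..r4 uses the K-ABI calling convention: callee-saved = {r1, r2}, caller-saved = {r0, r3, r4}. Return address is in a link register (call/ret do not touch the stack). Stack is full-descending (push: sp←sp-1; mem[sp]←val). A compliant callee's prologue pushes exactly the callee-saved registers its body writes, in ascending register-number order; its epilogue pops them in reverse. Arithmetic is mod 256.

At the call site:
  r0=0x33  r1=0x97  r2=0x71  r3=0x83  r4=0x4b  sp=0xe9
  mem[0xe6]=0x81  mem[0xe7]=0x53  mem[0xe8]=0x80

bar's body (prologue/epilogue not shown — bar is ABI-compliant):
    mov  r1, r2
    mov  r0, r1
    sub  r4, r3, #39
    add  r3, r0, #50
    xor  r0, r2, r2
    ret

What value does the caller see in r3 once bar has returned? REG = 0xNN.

REG = 0xa3

prologue: push r1 → mem[0xe8]=0x97, sp=0xe8
body[0] mov  r1, r2 → r1=0x71
body[1] mov  r0, r1 → r0=0x71
body[2] sub  r4, r3, #39 → r4=0x5c
body[3] add  r3, r0, #50 → r3=0xa3
body[4] xor  r0, r2, r2 → r0=0x00
epilogue: pop r1=0x97, sp=0xe9
r3 is caller-saved → body value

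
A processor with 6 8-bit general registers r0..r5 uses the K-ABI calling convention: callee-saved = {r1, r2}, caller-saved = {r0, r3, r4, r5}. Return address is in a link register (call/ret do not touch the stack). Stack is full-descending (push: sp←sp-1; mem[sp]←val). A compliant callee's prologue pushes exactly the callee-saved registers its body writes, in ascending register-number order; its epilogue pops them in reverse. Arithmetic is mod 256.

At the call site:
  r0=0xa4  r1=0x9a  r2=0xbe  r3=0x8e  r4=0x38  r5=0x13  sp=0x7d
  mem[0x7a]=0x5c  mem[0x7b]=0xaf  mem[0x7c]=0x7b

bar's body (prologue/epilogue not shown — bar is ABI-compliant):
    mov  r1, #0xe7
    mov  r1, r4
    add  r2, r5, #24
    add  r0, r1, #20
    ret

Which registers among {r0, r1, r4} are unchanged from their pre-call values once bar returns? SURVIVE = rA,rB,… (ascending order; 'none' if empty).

SURVIVE = r1,r4

prologue: push r1 → mem[0x7c]=0x9a, sp=0x7c
prologue: push r2 → mem[0x7b]=0xbe, sp=0x7b
body[0] mov  r1, #0xe7 → r1=0xe7
body[1] mov  r1, r4 → r1=0x38
body[2] add  r2, r5, #24 → r2=0x2b
body[3] add  r0, r1, #20 → r0=0x4c
epilogue: pop r2=0xbe, sp=0x7c
epilogue: pop r1=0x9a, sp=0x7d
r0: caller-saved, written=True
r1: callee-saved, written=True
r4: caller-saved, written=False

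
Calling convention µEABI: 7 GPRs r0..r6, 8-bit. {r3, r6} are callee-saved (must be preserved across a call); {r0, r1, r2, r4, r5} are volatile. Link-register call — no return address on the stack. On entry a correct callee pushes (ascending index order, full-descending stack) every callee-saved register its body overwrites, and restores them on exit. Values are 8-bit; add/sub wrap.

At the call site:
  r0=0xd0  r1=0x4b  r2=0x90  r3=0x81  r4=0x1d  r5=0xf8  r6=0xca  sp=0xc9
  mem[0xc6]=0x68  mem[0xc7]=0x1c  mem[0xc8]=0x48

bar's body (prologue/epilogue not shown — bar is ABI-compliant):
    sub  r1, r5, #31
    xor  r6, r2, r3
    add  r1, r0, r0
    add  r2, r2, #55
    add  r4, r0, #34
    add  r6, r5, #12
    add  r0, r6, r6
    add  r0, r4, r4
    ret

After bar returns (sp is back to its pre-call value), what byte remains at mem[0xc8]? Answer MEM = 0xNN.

prologue: push r6 → mem[0xc8]=0xca, sp=0xc8
body[0] sub  r1, r5, #31 → r1=0xd9
body[1] xor  r6, r2, r3 → r6=0x11
body[2] add  r1, r0, r0 → r1=0xa0
body[3] add  r2, r2, #55 → r2=0xc7
body[4] add  r4, r0, #34 → r4=0xf2
body[5] add  r6, r5, #12 → r6=0x04
body[6] add  r0, r6, r6 → r0=0x08
body[7] add  r0, r4, r4 → r0=0xe4
epilogue: pop r6=0xca, sp=0xc9
prologue pushed ['r6'] at ['0xc8']

MEM = 0xca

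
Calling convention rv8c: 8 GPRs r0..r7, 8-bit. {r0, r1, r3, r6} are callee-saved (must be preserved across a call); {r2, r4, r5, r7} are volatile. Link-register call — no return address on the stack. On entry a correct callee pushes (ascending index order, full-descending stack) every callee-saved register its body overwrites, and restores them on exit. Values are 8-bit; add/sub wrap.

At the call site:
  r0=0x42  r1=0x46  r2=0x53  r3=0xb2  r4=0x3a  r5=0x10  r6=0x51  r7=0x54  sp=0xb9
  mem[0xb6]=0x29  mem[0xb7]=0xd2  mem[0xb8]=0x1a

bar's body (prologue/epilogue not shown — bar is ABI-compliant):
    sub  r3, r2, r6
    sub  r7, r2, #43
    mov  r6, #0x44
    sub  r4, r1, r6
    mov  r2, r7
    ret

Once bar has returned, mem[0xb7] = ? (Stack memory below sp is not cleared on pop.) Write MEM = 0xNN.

prologue: push r3 -> mem[0xb8]=0xb2, sp=0xb8
prologue: push r6 -> mem[0xb7]=0x51, sp=0xb7
body[0] sub  r3, r2, r6 -> r3=0x02
body[1] sub  r7, r2, #43 -> r7=0x28
body[2] mov  r6, #0x44 -> r6=0x44
body[3] sub  r4, r1, r6 -> r4=0x02
body[4] mov  r2, r7 -> r2=0x28
epilogue: pop r6=0x51, sp=0xb8
epilogue: pop r3=0xb2, sp=0xb9
prologue pushed ['r3', 'r6'] at ['0xb8', '0xb7']

MEM = 0x51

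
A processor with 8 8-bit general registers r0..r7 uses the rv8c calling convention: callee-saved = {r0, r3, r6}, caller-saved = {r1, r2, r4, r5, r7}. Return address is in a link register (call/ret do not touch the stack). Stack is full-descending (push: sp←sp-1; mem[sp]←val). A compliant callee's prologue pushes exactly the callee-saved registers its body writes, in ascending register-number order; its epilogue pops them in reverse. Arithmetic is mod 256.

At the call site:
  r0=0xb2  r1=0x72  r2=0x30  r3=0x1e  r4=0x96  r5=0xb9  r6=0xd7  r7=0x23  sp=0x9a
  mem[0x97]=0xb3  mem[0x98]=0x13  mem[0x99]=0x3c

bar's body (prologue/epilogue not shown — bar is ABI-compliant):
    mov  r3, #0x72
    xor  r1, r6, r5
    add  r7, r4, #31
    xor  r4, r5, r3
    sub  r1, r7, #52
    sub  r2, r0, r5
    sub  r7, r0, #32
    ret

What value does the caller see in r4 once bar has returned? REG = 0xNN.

prologue: push r3 → mem[0x99]=0x1e, sp=0x99
body[0] mov  r3, #0x72 → r3=0x72
body[1] xor  r1, r6, r5 → r1=0x6e
body[2] add  r7, r4, #31 → r7=0xb5
body[3] xor  r4, r5, r3 → r4=0xcb
body[4] sub  r1, r7, #52 → r1=0x81
body[5] sub  r2, r0, r5 → r2=0xf9
body[6] sub  r7, r0, #32 → r7=0x92
epilogue: pop r3=0x1e, sp=0x9a
r4 is caller-saved → body value

REG = 0xcb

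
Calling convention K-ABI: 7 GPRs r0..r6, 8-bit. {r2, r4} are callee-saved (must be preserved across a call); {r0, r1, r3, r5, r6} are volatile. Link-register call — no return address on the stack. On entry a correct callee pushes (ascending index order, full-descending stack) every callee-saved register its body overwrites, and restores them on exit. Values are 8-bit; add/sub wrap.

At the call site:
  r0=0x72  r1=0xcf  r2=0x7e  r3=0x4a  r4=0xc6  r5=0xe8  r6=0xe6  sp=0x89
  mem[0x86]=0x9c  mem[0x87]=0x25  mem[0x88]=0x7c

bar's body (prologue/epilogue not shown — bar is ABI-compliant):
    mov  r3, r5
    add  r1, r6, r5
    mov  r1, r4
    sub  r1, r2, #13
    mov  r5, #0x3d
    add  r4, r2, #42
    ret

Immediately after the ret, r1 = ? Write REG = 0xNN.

REG = 0x71

prologue: push r4 -> mem[0x88]=0xc6, sp=0x88
body[0] mov  r3, r5 -> r3=0xe8
body[1] add  r1, r6, r5 -> r1=0xce
body[2] mov  r1, r4 -> r1=0xc6
body[3] sub  r1, r2, #13 -> r1=0x71
body[4] mov  r5, #0x3d -> r5=0x3d
body[5] add  r4, r2, #42 -> r4=0xa8
epilogue: pop r4=0xc6, sp=0x89
r1 is caller-saved -> body value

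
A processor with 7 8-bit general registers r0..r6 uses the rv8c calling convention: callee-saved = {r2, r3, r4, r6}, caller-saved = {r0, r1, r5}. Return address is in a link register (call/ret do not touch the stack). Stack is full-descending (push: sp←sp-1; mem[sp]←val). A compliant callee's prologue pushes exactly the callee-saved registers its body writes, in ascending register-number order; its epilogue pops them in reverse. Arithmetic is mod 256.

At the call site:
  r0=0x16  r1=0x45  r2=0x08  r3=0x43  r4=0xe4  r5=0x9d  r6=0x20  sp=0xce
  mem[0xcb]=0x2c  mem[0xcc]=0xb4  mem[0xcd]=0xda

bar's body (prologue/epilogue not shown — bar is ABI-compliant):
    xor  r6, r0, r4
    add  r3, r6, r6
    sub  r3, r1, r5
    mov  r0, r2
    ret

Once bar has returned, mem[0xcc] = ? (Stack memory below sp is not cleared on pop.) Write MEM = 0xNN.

MEM = 0x20

prologue: push r3 → mem[0xcd]=0x43, sp=0xcd
prologue: push r6 → mem[0xcc]=0x20, sp=0xcc
body[0] xor  r6, r0, r4 → r6=0xf2
body[1] add  r3, r6, r6 → r3=0xe4
body[2] sub  r3, r1, r5 → r3=0xa8
body[3] mov  r0, r2 → r0=0x08
epilogue: pop r6=0x20, sp=0xcd
epilogue: pop r3=0x43, sp=0xce
prologue pushed ['r3', 'r6'] at ['0xcd', '0xcc']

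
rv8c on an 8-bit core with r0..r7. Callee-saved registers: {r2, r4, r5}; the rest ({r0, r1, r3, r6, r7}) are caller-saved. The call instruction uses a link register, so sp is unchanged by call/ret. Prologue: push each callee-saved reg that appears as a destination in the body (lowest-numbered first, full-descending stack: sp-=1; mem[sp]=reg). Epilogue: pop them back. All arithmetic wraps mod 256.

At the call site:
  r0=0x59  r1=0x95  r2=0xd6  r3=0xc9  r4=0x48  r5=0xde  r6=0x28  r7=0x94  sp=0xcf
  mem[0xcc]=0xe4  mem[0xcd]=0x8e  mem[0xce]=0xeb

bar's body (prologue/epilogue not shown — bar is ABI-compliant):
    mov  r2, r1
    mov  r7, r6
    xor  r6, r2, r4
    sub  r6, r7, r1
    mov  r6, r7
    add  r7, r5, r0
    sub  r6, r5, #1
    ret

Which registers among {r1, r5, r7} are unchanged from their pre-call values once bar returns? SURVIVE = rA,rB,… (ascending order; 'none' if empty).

SURVIVE = r1,r5

prologue: push r2 → mem[0xce]=0xd6, sp=0xce
body[0] mov  r2, r1 → r2=0x95
body[1] mov  r7, r6 → r7=0x28
body[2] xor  r6, r2, r4 → r6=0xdd
body[3] sub  r6, r7, r1 → r6=0x93
body[4] mov  r6, r7 → r6=0x28
body[5] add  r7, r5, r0 → r7=0x37
body[6] sub  r6, r5, #1 → r6=0xdd
epilogue: pop r2=0xd6, sp=0xcf
r1: caller-saved, written=False
r5: callee-saved, written=False
r7: caller-saved, written=True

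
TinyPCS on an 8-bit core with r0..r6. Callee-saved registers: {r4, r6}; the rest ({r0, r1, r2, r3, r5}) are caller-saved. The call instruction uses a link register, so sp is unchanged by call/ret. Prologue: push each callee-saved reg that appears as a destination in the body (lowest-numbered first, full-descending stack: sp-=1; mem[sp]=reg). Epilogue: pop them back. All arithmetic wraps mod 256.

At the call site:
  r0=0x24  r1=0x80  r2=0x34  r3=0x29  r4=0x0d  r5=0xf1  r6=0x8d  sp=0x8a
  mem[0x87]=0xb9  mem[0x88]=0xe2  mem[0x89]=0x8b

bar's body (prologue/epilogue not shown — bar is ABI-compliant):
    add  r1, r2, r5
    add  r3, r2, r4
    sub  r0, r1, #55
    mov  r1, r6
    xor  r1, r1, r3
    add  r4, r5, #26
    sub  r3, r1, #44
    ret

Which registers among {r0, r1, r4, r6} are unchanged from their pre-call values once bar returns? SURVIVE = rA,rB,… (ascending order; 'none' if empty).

prologue: push r4 -> mem[0x89]=0x0d, sp=0x89
body[0] add  r1, r2, r5 -> r1=0x25
body[1] add  r3, r2, r4 -> r3=0x41
body[2] sub  r0, r1, #55 -> r0=0xee
body[3] mov  r1, r6 -> r1=0x8d
body[4] xor  r1, r1, r3 -> r1=0xcc
body[5] add  r4, r5, #26 -> r4=0x0b
body[6] sub  r3, r1, #44 -> r3=0xa0
epilogue: pop r4=0x0d, sp=0x8a
r0: caller-saved, written=True
r1: caller-saved, written=True
r4: callee-saved, written=True
r6: callee-saved, written=False

SURVIVE = r4,r6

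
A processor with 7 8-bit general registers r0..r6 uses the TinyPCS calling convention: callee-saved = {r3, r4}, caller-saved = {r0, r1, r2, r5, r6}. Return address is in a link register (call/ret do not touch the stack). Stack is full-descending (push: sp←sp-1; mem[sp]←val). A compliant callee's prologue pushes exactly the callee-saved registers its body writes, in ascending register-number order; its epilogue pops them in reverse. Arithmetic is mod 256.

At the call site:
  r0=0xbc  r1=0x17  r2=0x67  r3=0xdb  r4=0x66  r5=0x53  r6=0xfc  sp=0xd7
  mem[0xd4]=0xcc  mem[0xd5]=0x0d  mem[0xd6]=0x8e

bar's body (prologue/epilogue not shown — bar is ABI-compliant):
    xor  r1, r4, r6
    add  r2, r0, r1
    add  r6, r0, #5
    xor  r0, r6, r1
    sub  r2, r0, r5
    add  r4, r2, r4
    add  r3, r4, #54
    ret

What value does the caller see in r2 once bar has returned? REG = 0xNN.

prologue: push r3 → mem[0xd6]=0xdb, sp=0xd6
prologue: push r4 → mem[0xd5]=0x66, sp=0xd5
body[0] xor  r1, r4, r6 → r1=0x9a
body[1] add  r2, r0, r1 → r2=0x56
body[2] add  r6, r0, #5 → r6=0xc1
body[3] xor  r0, r6, r1 → r0=0x5b
body[4] sub  r2, r0, r5 → r2=0x08
body[5] add  r4, r2, r4 → r4=0x6e
body[6] add  r3, r4, #54 → r3=0xa4
epilogue: pop r4=0x66, sp=0xd6
epilogue: pop r3=0xdb, sp=0xd7
r2 is caller-saved → body value

REG = 0x08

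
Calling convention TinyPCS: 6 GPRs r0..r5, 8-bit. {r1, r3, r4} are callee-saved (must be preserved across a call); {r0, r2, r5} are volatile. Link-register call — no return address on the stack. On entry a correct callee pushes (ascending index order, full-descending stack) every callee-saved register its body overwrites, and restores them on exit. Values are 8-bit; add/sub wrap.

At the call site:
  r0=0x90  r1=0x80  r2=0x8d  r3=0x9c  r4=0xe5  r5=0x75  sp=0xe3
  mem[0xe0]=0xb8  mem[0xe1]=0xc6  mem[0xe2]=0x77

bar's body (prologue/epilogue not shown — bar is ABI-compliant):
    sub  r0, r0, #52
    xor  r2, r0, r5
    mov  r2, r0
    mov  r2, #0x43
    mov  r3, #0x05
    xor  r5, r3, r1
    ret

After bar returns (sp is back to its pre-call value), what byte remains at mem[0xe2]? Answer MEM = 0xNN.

prologue: push r3 -> mem[0xe2]=0x9c, sp=0xe2
body[0] sub  r0, r0, #52 -> r0=0x5c
body[1] xor  r2, r0, r5 -> r2=0x29
body[2] mov  r2, r0 -> r2=0x5c
body[3] mov  r2, #0x43 -> r2=0x43
body[4] mov  r3, #0x05 -> r3=0x05
body[5] xor  r5, r3, r1 -> r5=0x85
epilogue: pop r3=0x9c, sp=0xe3
prologue pushed ['r3'] at ['0xe2']

MEM = 0x9c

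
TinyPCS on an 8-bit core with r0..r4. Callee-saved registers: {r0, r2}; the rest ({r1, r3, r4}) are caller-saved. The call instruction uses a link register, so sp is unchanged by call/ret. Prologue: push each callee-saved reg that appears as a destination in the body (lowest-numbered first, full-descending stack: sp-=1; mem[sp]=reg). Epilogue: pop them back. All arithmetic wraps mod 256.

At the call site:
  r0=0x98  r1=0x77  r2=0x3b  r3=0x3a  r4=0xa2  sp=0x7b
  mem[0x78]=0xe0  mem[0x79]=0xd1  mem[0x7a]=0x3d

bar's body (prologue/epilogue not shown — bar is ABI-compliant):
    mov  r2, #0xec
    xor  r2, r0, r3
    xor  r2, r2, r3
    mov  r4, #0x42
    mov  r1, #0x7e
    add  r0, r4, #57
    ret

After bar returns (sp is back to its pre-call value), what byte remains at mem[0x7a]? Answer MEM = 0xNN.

MEM = 0x98

prologue: push r0 -> mem[0x7a]=0x98, sp=0x7a
prologue: push r2 -> mem[0x79]=0x3b, sp=0x79
body[0] mov  r2, #0xec -> r2=0xec
body[1] xor  r2, r0, r3 -> r2=0xa2
body[2] xor  r2, r2, r3 -> r2=0x98
body[3] mov  r4, #0x42 -> r4=0x42
body[4] mov  r1, #0x7e -> r1=0x7e
body[5] add  r0, r4, #57 -> r0=0x7b
epilogue: pop r2=0x3b, sp=0x7a
epilogue: pop r0=0x98, sp=0x7b
prologue pushed ['r0', 'r2'] at ['0x7a', '0x79']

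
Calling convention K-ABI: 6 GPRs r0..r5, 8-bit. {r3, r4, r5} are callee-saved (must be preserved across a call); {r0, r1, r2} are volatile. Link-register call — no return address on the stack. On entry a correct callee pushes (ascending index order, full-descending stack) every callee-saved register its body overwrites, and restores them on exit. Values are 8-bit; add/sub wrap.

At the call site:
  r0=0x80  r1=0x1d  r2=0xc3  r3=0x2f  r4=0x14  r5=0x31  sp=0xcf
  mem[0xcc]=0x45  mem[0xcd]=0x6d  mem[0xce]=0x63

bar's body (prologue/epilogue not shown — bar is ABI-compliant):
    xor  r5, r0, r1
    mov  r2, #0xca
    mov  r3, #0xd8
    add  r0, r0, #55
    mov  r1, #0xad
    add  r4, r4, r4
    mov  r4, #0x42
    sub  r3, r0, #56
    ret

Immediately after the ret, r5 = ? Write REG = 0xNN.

prologue: push r3 → mem[0xce]=0x2f, sp=0xce
prologue: push r4 → mem[0xcd]=0x14, sp=0xcd
prologue: push r5 → mem[0xcc]=0x31, sp=0xcc
body[0] xor  r5, r0, r1 → r5=0x9d
body[1] mov  r2, #0xca → r2=0xca
body[2] mov  r3, #0xd8 → r3=0xd8
body[3] add  r0, r0, #55 → r0=0xb7
body[4] mov  r1, #0xad → r1=0xad
body[5] add  r4, r4, r4 → r4=0x28
body[6] mov  r4, #0x42 → r4=0x42
body[7] sub  r3, r0, #56 → r3=0x7f
epilogue: pop r5=0x31, sp=0xcd
epilogue: pop r4=0x14, sp=0xce
epilogue: pop r3=0x2f, sp=0xcf
r5 is callee-saved → restored

REG = 0x31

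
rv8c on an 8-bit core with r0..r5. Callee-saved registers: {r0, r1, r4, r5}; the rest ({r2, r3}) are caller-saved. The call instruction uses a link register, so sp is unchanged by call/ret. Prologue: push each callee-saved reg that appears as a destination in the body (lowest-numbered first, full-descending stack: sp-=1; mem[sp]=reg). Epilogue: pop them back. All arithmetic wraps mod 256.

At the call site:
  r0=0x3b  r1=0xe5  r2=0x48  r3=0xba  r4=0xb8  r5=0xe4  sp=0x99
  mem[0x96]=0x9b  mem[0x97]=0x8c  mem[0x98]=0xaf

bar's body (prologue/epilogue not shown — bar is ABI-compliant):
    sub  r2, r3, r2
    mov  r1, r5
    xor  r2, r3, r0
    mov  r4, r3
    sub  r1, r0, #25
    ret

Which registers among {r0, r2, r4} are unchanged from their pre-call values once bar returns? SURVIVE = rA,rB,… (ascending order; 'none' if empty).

SURVIVE = r0,r4

prologue: push r1 -> mem[0x98]=0xe5, sp=0x98
prologue: push r4 -> mem[0x97]=0xb8, sp=0x97
body[0] sub  r2, r3, r2 -> r2=0x72
body[1] mov  r1, r5 -> r1=0xe4
body[2] xor  r2, r3, r0 -> r2=0x81
body[3] mov  r4, r3 -> r4=0xba
body[4] sub  r1, r0, #25 -> r1=0x22
epilogue: pop r4=0xb8, sp=0x98
epilogue: pop r1=0xe5, sp=0x99
r0: callee-saved, written=False
r2: caller-saved, written=True
r4: callee-saved, written=True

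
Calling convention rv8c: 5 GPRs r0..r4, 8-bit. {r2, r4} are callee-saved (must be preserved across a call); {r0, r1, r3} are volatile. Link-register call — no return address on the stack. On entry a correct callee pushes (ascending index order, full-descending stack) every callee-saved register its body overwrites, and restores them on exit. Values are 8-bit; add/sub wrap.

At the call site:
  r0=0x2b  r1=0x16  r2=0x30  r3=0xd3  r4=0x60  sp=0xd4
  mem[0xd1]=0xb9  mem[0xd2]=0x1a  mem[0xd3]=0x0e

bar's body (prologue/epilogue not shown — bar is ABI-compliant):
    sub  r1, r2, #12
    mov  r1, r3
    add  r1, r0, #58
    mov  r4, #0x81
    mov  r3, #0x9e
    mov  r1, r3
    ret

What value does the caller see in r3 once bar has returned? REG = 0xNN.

REG = 0x9e

prologue: push r4 -> mem[0xd3]=0x60, sp=0xd3
body[0] sub  r1, r2, #12 -> r1=0x24
body[1] mov  r1, r3 -> r1=0xd3
body[2] add  r1, r0, #58 -> r1=0x65
body[3] mov  r4, #0x81 -> r4=0x81
body[4] mov  r3, #0x9e -> r3=0x9e
body[5] mov  r1, r3 -> r1=0x9e
epilogue: pop r4=0x60, sp=0xd4
r3 is caller-saved -> body value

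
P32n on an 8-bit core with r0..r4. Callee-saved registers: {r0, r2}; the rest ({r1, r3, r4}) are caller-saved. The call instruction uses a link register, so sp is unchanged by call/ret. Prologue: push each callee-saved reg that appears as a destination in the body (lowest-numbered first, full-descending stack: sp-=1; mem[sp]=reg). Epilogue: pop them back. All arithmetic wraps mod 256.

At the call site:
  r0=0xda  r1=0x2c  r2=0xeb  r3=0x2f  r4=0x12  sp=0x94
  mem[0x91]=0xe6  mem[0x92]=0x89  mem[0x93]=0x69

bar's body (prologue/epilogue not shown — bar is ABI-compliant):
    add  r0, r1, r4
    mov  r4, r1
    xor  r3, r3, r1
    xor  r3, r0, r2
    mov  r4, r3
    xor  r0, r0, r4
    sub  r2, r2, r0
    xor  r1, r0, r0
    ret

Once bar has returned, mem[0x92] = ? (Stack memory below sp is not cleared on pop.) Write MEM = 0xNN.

MEM = 0xeb

prologue: push r0 -> mem[0x93]=0xda, sp=0x93
prologue: push r2 -> mem[0x92]=0xeb, sp=0x92
body[0] add  r0, r1, r4 -> r0=0x3e
body[1] mov  r4, r1 -> r4=0x2c
body[2] xor  r3, r3, r1 -> r3=0x03
body[3] xor  r3, r0, r2 -> r3=0xd5
body[4] mov  r4, r3 -> r4=0xd5
body[5] xor  r0, r0, r4 -> r0=0xeb
body[6] sub  r2, r2, r0 -> r2=0x00
body[7] xor  r1, r0, r0 -> r1=0x00
epilogue: pop r2=0xeb, sp=0x93
epilogue: pop r0=0xda, sp=0x94
prologue pushed ['r0', 'r2'] at ['0x93', '0x92']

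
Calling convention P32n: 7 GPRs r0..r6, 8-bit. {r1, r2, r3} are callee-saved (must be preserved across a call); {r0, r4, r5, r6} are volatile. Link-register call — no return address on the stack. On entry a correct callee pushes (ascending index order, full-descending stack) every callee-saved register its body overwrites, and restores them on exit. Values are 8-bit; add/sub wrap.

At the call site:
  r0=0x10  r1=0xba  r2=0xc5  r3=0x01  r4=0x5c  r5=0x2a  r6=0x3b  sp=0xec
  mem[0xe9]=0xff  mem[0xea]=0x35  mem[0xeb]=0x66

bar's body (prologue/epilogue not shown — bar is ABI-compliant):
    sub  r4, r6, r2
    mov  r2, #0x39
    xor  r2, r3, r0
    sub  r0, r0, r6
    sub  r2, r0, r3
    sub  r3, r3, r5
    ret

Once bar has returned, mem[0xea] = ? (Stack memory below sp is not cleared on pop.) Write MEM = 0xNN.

MEM = 0x01

prologue: push r2 → mem[0xeb]=0xc5, sp=0xeb
prologue: push r3 → mem[0xea]=0x01, sp=0xea
body[0] sub  r4, r6, r2 → r4=0x76
body[1] mov  r2, #0x39 → r2=0x39
body[2] xor  r2, r3, r0 → r2=0x11
body[3] sub  r0, r0, r6 → r0=0xd5
body[4] sub  r2, r0, r3 → r2=0xd4
body[5] sub  r3, r3, r5 → r3=0xd7
epilogue: pop r3=0x01, sp=0xeb
epilogue: pop r2=0xc5, sp=0xec
prologue pushed ['r2', 'r3'] at ['0xeb', '0xea']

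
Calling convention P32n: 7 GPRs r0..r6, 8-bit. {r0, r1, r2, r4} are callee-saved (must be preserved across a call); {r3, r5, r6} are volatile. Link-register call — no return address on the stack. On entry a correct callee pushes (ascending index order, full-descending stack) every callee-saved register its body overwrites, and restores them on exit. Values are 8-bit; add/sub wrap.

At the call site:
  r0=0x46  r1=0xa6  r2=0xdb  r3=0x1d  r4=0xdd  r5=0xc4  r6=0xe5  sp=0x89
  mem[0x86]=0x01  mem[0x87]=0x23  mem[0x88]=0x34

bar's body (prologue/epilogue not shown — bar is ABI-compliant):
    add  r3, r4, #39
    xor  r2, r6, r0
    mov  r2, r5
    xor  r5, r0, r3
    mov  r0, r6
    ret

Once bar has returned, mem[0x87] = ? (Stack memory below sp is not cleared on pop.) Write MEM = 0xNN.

MEM = 0xdb

prologue: push r0 -> mem[0x88]=0x46, sp=0x88
prologue: push r2 -> mem[0x87]=0xdb, sp=0x87
body[0] add  r3, r4, #39 -> r3=0x04
body[1] xor  r2, r6, r0 -> r2=0xa3
body[2] mov  r2, r5 -> r2=0xc4
body[3] xor  r5, r0, r3 -> r5=0x42
body[4] mov  r0, r6 -> r0=0xe5
epilogue: pop r2=0xdb, sp=0x88
epilogue: pop r0=0x46, sp=0x89
prologue pushed ['r0', 'r2'] at ['0x88', '0x87']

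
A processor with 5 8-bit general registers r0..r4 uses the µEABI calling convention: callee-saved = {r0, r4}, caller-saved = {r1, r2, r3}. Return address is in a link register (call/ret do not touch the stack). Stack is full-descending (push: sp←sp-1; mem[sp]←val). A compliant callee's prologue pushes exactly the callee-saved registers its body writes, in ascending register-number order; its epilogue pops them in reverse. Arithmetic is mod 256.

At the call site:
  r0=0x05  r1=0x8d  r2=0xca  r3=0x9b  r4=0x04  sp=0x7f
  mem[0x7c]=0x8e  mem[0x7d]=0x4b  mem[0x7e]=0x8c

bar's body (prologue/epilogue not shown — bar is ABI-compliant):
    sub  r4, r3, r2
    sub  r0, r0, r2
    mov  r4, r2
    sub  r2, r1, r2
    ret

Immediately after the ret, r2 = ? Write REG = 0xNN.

REG = 0xc3

prologue: push r0 → mem[0x7e]=0x05, sp=0x7e
prologue: push r4 → mem[0x7d]=0x04, sp=0x7d
body[0] sub  r4, r3, r2 → r4=0xd1
body[1] sub  r0, r0, r2 → r0=0x3b
body[2] mov  r4, r2 → r4=0xca
body[3] sub  r2, r1, r2 → r2=0xc3
epilogue: pop r4=0x04, sp=0x7e
epilogue: pop r0=0x05, sp=0x7f
r2 is caller-saved → body value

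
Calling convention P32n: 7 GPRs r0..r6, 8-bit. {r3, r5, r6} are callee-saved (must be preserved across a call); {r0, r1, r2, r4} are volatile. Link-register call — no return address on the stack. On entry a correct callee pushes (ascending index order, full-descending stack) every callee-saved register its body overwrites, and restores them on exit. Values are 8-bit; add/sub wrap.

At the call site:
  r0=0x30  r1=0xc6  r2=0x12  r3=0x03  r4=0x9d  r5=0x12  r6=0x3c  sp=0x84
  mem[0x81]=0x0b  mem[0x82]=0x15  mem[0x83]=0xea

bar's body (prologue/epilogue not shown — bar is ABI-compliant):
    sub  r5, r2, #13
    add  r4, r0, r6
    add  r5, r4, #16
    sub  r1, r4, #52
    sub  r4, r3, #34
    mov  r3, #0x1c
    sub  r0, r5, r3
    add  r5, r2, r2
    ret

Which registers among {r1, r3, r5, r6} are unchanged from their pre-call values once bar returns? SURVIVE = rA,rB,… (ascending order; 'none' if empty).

SURVIVE = r3,r5,r6

prologue: push r3 → mem[0x83]=0x03, sp=0x83
prologue: push r5 → mem[0x82]=0x12, sp=0x82
body[0] sub  r5, r2, #13 → r5=0x05
body[1] add  r4, r0, r6 → r4=0x6c
body[2] add  r5, r4, #16 → r5=0x7c
body[3] sub  r1, r4, #52 → r1=0x38
body[4] sub  r4, r3, #34 → r4=0xe1
body[5] mov  r3, #0x1c → r3=0x1c
body[6] sub  r0, r5, r3 → r0=0x60
body[7] add  r5, r2, r2 → r5=0x24
epilogue: pop r5=0x12, sp=0x83
epilogue: pop r3=0x03, sp=0x84
r1: caller-saved, written=True
r3: callee-saved, written=True
r5: callee-saved, written=True
r6: callee-saved, written=False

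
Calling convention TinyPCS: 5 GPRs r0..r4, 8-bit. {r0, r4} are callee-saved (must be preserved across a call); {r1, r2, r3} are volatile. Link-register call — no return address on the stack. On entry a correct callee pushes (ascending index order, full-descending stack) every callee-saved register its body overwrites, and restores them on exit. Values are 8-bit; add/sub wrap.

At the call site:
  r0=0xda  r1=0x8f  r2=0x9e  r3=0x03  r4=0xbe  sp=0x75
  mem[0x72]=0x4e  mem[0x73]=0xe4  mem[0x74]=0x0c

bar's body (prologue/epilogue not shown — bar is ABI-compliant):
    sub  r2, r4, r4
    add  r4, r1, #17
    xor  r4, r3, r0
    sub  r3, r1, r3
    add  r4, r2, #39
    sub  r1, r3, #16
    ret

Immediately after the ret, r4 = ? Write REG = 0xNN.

prologue: push r4 -> mem[0x74]=0xbe, sp=0x74
body[0] sub  r2, r4, r4 -> r2=0x00
body[1] add  r4, r1, #17 -> r4=0xa0
body[2] xor  r4, r3, r0 -> r4=0xd9
body[3] sub  r3, r1, r3 -> r3=0x8c
body[4] add  r4, r2, #39 -> r4=0x27
body[5] sub  r1, r3, #16 -> r1=0x7c
epilogue: pop r4=0xbe, sp=0x75
r4 is callee-saved -> restored

REG = 0xbe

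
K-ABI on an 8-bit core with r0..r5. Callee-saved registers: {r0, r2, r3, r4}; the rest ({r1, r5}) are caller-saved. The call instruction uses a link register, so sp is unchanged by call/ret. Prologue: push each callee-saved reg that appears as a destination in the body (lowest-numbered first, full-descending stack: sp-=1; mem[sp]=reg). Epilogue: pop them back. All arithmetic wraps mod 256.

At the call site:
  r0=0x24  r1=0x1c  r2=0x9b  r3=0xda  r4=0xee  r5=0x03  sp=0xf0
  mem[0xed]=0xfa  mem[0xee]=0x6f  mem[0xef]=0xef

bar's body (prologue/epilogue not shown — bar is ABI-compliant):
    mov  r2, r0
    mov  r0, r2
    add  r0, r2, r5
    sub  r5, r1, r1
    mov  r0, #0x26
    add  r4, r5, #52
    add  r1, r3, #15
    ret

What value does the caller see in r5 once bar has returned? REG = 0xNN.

REG = 0x00

prologue: push r0 → mem[0xef]=0x24, sp=0xef
prologue: push r2 → mem[0xee]=0x9b, sp=0xee
prologue: push r4 → mem[0xed]=0xee, sp=0xed
body[0] mov  r2, r0 → r2=0x24
body[1] mov  r0, r2 → r0=0x24
body[2] add  r0, r2, r5 → r0=0x27
body[3] sub  r5, r1, r1 → r5=0x00
body[4] mov  r0, #0x26 → r0=0x26
body[5] add  r4, r5, #52 → r4=0x34
body[6] add  r1, r3, #15 → r1=0xe9
epilogue: pop r4=0xee, sp=0xee
epilogue: pop r2=0x9b, sp=0xef
epilogue: pop r0=0x24, sp=0xf0
r5 is caller-saved → body value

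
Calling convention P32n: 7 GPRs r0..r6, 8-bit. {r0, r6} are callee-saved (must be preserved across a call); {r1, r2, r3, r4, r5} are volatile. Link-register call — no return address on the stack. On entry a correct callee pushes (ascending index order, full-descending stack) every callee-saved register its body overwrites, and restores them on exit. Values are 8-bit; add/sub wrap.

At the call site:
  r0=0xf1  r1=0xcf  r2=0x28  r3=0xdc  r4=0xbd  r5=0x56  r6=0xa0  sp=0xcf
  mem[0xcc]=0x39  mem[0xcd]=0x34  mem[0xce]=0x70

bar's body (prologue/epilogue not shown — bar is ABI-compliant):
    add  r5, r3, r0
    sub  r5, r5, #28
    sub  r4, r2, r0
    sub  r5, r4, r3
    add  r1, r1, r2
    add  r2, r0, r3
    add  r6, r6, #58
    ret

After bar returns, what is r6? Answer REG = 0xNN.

REG = 0xa0

prologue: push r6 → mem[0xce]=0xa0, sp=0xce
body[0] add  r5, r3, r0 → r5=0xcd
body[1] sub  r5, r5, #28 → r5=0xb1
body[2] sub  r4, r2, r0 → r4=0x37
body[3] sub  r5, r4, r3 → r5=0x5b
body[4] add  r1, r1, r2 → r1=0xf7
body[5] add  r2, r0, r3 → r2=0xcd
body[6] add  r6, r6, #58 → r6=0xda
epilogue: pop r6=0xa0, sp=0xcf
r6 is callee-saved → restored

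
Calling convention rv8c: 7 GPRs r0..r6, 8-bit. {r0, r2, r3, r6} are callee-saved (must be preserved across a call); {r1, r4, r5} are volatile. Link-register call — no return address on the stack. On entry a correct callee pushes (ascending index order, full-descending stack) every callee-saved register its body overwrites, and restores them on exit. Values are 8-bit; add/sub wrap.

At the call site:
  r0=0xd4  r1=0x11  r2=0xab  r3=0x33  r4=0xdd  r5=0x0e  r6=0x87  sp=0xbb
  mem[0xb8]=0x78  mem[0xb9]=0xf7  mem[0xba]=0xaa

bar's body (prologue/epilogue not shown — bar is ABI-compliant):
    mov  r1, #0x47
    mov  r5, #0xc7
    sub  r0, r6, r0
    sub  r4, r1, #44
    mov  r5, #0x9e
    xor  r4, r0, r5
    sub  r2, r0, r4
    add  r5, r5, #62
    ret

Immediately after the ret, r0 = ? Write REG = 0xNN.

prologue: push r0 → mem[0xba]=0xd4, sp=0xba
prologue: push r2 → mem[0xb9]=0xab, sp=0xb9
body[0] mov  r1, #0x47 → r1=0x47
body[1] mov  r5, #0xc7 → r5=0xc7
body[2] sub  r0, r6, r0 → r0=0xb3
body[3] sub  r4, r1, #44 → r4=0x1b
body[4] mov  r5, #0x9e → r5=0x9e
body[5] xor  r4, r0, r5 → r4=0x2d
body[6] sub  r2, r0, r4 → r2=0x86
body[7] add  r5, r5, #62 → r5=0xdc
epilogue: pop r2=0xab, sp=0xba
epilogue: pop r0=0xd4, sp=0xbb
r0 is callee-saved → restored

REG = 0xd4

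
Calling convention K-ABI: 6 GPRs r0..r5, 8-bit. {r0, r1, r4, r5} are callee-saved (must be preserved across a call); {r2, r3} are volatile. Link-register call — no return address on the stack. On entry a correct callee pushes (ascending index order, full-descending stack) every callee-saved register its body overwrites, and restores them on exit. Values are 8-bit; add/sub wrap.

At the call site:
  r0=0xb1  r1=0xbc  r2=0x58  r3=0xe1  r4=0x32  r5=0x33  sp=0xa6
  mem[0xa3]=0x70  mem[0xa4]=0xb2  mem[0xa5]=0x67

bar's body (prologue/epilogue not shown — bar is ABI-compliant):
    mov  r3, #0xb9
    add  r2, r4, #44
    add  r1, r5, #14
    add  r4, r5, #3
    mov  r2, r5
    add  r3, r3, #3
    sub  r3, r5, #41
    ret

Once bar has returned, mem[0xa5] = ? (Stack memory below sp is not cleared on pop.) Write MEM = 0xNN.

MEM = 0xbc

prologue: push r1 -> mem[0xa5]=0xbc, sp=0xa5
prologue: push r4 -> mem[0xa4]=0x32, sp=0xa4
body[0] mov  r3, #0xb9 -> r3=0xb9
body[1] add  r2, r4, #44 -> r2=0x5e
body[2] add  r1, r5, #14 -> r1=0x41
body[3] add  r4, r5, #3 -> r4=0x36
body[4] mov  r2, r5 -> r2=0x33
body[5] add  r3, r3, #3 -> r3=0xbc
body[6] sub  r3, r5, #41 -> r3=0x0a
epilogue: pop r4=0x32, sp=0xa5
epilogue: pop r1=0xbc, sp=0xa6
prologue pushed ['r1', 'r4'] at ['0xa5', '0xa4']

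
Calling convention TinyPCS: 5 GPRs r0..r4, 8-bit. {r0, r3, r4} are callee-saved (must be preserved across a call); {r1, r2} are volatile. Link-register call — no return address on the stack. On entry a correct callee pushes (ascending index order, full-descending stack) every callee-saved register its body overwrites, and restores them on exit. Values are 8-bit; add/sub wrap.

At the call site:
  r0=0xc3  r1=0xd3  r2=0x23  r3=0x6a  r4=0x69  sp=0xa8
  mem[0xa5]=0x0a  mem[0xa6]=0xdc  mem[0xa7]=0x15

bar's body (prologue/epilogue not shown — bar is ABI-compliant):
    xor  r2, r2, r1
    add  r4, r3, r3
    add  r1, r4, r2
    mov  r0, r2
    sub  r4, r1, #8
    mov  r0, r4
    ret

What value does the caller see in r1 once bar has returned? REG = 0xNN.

prologue: push r0 → mem[0xa7]=0xc3, sp=0xa7
prologue: push r4 → mem[0xa6]=0x69, sp=0xa6
body[0] xor  r2, r2, r1 → r2=0xf0
body[1] add  r4, r3, r3 → r4=0xd4
body[2] add  r1, r4, r2 → r1=0xc4
body[3] mov  r0, r2 → r0=0xf0
body[4] sub  r4, r1, #8 → r4=0xbc
body[5] mov  r0, r4 → r0=0xbc
epilogue: pop r4=0x69, sp=0xa7
epilogue: pop r0=0xc3, sp=0xa8
r1 is caller-saved → body value

REG = 0xc4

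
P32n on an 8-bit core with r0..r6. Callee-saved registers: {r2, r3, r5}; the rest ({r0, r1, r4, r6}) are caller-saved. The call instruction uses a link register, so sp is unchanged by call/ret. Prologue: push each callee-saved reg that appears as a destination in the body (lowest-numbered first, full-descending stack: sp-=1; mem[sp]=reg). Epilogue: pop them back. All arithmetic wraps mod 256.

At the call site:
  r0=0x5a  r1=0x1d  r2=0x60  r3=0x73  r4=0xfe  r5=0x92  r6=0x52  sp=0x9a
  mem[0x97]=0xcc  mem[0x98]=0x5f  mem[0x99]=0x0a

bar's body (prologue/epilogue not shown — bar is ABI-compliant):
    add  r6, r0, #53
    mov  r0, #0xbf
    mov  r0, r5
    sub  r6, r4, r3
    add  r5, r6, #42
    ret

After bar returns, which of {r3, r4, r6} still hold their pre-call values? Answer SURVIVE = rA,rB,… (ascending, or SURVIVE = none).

SURVIVE = r3,r4

prologue: push r5 → mem[0x99]=0x92, sp=0x99
body[0] add  r6, r0, #53 → r6=0x8f
body[1] mov  r0, #0xbf → r0=0xbf
body[2] mov  r0, r5 → r0=0x92
body[3] sub  r6, r4, r3 → r6=0x8b
body[4] add  r5, r6, #42 → r5=0xb5
epilogue: pop r5=0x92, sp=0x9a
r3: callee-saved, written=False
r4: caller-saved, written=False
r6: caller-saved, written=True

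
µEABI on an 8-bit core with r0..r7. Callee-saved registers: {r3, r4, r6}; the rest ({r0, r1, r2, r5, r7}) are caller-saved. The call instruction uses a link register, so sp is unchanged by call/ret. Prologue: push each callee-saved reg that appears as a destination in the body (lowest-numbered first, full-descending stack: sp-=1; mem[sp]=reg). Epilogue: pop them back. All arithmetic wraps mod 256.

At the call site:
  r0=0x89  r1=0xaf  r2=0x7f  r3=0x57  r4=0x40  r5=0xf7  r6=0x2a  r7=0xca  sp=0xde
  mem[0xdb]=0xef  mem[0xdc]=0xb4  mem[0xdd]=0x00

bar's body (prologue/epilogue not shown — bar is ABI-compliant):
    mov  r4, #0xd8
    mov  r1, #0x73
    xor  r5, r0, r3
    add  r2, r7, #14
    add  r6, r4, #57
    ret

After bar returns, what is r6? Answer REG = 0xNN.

prologue: push r4 -> mem[0xdd]=0x40, sp=0xdd
prologue: push r6 -> mem[0xdc]=0x2a, sp=0xdc
body[0] mov  r4, #0xd8 -> r4=0xd8
body[1] mov  r1, #0x73 -> r1=0x73
body[2] xor  r5, r0, r3 -> r5=0xde
body[3] add  r2, r7, #14 -> r2=0xd8
body[4] add  r6, r4, #57 -> r6=0x11
epilogue: pop r6=0x2a, sp=0xdd
epilogue: pop r4=0x40, sp=0xde
r6 is callee-saved -> restored

REG = 0x2a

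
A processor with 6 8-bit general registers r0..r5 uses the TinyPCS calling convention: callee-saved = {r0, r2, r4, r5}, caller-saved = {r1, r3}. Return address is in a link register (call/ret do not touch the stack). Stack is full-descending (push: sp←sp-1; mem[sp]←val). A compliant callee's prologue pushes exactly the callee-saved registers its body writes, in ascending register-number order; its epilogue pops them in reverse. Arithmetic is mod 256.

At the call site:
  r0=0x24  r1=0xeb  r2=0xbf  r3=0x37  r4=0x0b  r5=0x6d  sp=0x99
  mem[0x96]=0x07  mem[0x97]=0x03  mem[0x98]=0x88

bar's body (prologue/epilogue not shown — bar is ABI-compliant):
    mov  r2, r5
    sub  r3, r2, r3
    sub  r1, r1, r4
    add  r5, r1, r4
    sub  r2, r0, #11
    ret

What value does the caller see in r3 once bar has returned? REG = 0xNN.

prologue: push r2 → mem[0x98]=0xbf, sp=0x98
prologue: push r5 → mem[0x97]=0x6d, sp=0x97
body[0] mov  r2, r5 → r2=0x6d
body[1] sub  r3, r2, r3 → r3=0x36
body[2] sub  r1, r1, r4 → r1=0xe0
body[3] add  r5, r1, r4 → r5=0xeb
body[4] sub  r2, r0, #11 → r2=0x19
epilogue: pop r5=0x6d, sp=0x98
epilogue: pop r2=0xbf, sp=0x99
r3 is caller-saved → body value

REG = 0x36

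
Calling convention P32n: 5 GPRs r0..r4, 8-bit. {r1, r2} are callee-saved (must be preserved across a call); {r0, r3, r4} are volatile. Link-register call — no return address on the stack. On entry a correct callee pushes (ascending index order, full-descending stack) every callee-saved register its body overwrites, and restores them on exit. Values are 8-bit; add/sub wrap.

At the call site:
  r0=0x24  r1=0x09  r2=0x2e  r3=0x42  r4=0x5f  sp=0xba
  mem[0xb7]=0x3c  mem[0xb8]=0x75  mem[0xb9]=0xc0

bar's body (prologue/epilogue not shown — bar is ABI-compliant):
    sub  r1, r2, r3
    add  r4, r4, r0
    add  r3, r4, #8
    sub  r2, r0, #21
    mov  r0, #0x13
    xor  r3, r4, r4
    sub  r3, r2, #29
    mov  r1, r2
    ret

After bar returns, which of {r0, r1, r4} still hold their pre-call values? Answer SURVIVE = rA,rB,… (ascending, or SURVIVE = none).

SURVIVE = r1

prologue: push r1 -> mem[0xb9]=0x09, sp=0xb9
prologue: push r2 -> mem[0xb8]=0x2e, sp=0xb8
body[0] sub  r1, r2, r3 -> r1=0xec
body[1] add  r4, r4, r0 -> r4=0x83
body[2] add  r3, r4, #8 -> r3=0x8b
body[3] sub  r2, r0, #21 -> r2=0x0f
body[4] mov  r0, #0x13 -> r0=0x13
body[5] xor  r3, r4, r4 -> r3=0x00
body[6] sub  r3, r2, #29 -> r3=0xf2
body[7] mov  r1, r2 -> r1=0x0f
epilogue: pop r2=0x2e, sp=0xb9
epilogue: pop r1=0x09, sp=0xba
r0: caller-saved, written=True
r1: callee-saved, written=True
r4: caller-saved, written=True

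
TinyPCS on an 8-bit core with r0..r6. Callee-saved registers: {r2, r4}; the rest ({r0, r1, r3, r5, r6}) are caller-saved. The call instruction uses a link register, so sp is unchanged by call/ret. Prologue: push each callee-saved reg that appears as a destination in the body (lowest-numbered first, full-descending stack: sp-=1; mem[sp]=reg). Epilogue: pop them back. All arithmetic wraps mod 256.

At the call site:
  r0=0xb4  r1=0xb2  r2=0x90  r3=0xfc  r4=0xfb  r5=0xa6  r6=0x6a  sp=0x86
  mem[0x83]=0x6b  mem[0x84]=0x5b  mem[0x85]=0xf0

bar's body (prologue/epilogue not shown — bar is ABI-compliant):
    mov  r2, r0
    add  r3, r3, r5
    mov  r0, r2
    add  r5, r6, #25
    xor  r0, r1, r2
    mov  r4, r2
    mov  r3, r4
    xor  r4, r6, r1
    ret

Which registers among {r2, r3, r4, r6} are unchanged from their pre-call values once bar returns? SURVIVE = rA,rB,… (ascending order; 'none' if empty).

SURVIVE = r2,r4,r6

prologue: push r2 → mem[0x85]=0x90, sp=0x85
prologue: push r4 → mem[0x84]=0xfb, sp=0x84
body[0] mov  r2, r0 → r2=0xb4
body[1] add  r3, r3, r5 → r3=0xa2
body[2] mov  r0, r2 → r0=0xb4
body[3] add  r5, r6, #25 → r5=0x83
body[4] xor  r0, r1, r2 → r0=0x06
body[5] mov  r4, r2 → r4=0xb4
body[6] mov  r3, r4 → r3=0xb4
body[7] xor  r4, r6, r1 → r4=0xd8
epilogue: pop r4=0xfb, sp=0x85
epilogue: pop r2=0x90, sp=0x86
r2: callee-saved, written=True
r3: caller-saved, written=True
r4: callee-saved, written=True
r6: caller-saved, written=False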